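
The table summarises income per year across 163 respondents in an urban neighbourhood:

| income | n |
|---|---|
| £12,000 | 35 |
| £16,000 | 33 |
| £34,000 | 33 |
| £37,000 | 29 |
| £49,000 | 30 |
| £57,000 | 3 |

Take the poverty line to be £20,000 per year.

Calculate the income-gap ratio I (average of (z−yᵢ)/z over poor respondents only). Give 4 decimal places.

Poor units: 35×£12,000, 33×£16,000 (q = 68 of N = 163).
Relative gaps: 0.4000 (×35), 0.2000 (×33); sum = 20.600000.
I averages over the q = 68 poor units only: 20.600000 / 68 = 0.3029.

0.3029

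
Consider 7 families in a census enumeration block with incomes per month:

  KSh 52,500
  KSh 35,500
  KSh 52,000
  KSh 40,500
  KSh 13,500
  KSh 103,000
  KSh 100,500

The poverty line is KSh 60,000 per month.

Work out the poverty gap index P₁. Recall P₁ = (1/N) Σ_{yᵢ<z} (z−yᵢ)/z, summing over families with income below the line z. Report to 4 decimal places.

Below z: KSh 13,500, KSh 35,500, KSh 40,500, KSh 52,000, KSh 52,500 (q = 5 of N = 7).
Shortfall ratios: (60000−13500)/60000 = 0.7750; (60000−35500)/60000 = 0.4083; (60000−40500)/60000 = 0.3250; (60000−52000)/60000 = 0.1333; (60000−52500)/60000 = 0.1250.
Sum of shortfalls = 1.766667; P₁ averages over all N: 1.766667 / 7 = 0.2524.

0.2524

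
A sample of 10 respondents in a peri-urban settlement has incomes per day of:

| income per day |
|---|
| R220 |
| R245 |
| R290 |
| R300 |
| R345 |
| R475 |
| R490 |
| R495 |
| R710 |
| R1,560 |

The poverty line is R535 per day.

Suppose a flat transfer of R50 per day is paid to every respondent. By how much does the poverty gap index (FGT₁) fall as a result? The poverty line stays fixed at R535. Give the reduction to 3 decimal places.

Before: below the line — R220, R245, R290, R300, R345, R475, R490, R495; poverty gap index (FGT₁) = 0.26542.
After the R50 transfer: below the line — R270, R295, R340, R350, R395, R525; poverty gap index (FGT₁) = 0.19346.
Reduction = 0.26542 − 0.19346 = 0.072.

0.072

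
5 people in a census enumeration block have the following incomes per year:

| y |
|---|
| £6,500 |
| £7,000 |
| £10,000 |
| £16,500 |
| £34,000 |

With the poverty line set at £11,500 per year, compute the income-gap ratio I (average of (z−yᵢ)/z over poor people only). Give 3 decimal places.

0.319

Below z: £6,500, £7,000, £10,000 (q = 3 of N = 5).
Relative gaps: 0.4348, 0.3913, 0.1304; sum = 0.956522.
The income-gap ratio divides by q (the poor only): 0.956522 / 3 = 0.319.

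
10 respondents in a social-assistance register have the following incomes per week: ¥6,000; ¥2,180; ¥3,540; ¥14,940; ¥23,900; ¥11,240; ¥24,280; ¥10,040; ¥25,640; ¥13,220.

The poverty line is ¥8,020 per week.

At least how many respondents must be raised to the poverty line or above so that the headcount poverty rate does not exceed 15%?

2

Currently q = 3 of N = 10 are below the line (H = 0.300).
A headcount ratio of at most 15% allows at most ⌊0.15 × 10⌋ = 1 poor respondents.
So at least 3 − 1 = 2 must be lifted.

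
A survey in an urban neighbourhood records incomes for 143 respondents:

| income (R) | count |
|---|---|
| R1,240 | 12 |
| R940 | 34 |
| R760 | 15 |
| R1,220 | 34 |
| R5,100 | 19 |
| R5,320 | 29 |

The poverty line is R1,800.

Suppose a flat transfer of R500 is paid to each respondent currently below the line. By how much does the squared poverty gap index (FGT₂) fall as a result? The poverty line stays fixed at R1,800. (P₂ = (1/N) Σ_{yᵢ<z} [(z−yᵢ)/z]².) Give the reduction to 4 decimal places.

Before: below the line — 15×R760, 34×R940, 34×R1,220, 12×R1,240; squared poverty gap index (FGT₂) = 0.122100.
After the R500 transfer: below the line — 15×R1,260, 34×R1,440, 34×R1,720, 12×R1,740; squared poverty gap index (FGT₂) = 0.019514.
Reduction = 0.122100 − 0.019514 = 0.1026.

0.1026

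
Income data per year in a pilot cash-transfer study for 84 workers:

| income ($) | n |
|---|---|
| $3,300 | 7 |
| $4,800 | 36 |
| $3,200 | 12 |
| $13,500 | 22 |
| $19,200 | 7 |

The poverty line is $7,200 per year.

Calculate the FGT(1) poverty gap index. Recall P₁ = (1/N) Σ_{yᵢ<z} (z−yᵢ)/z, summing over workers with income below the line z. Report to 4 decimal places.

Below the line: 12×$3,200, 7×$3,300, 36×$4,800 (q = 55 of N = 84).
Normalized shortfalls: (7200−3200)/7200 = 0.5556 (×12); (7200−3300)/7200 = 0.5417 (×7); (7200−4800)/7200 = 0.3333 (×36).
Σ = 22.458333. Dividing by the full population N = 84 gives P₁ = 0.2674.

0.2674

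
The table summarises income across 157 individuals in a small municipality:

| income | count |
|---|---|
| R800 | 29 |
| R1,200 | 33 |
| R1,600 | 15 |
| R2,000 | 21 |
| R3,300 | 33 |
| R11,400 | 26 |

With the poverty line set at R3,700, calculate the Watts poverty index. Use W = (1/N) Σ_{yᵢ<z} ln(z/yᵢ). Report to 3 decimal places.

0.706

Below the line: 29×R800, 33×R1,200, 15×R1,600, 21×R2,000, 33×R3,300 (q = 131 of N = 157).
Log shortfalls: ln(3700/800) = 1.5315 (×29); ln(3700/1200) = 1.1260 (×33); ln(3700/1600) = 0.8383 (×15); ln(3700/2000) = 0.6152 (×21); ln(3700/3300) = 0.1144 (×33).
W = 110.840564 / 157 = 0.706.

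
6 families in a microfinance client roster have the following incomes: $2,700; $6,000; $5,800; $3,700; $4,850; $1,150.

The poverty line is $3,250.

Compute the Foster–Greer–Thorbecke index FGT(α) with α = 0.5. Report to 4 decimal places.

Incomes under z: $1,150, $2,700 (q = 2 of N = 6).
Relative gaps: (3250−1150)/3250 = 0.6462; (3250−2700)/3250 = 0.1692.
Raised to α = 0.5: 0.80384; 0.41138.
Sum = 1.215214; FGT(0.5) = 1.215214 / 6 = 0.2025.

0.2025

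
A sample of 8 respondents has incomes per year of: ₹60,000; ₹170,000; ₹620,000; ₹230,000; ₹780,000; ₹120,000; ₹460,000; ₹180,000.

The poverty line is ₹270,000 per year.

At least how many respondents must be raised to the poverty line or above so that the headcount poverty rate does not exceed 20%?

4

5 of the 8 respondents are poor, so H = 5/8 = 0.625.
A headcount ratio of at most 20% allows at most ⌊0.20 × 8⌋ = 1 poor respondents.
So at least 5 − 1 = 4 must be lifted.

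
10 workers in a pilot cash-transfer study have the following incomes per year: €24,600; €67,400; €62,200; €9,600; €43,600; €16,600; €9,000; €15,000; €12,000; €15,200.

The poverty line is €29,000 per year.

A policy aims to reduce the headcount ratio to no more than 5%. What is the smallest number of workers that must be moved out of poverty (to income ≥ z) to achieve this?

Currently q = 7 of N = 10 are below the line (H = 0.700).
A headcount ratio of at most 5% allows at most ⌊0.05 × 10⌋ = 0 poor workers.
So at least 7 − 0 = 7 must be lifted.

7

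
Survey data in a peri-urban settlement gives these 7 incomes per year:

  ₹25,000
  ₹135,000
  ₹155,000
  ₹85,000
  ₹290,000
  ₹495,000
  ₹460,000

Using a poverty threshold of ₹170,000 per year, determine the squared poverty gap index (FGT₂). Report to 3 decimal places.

0.147

Poor units: ₹25,000, ₹85,000, ₹135,000, ₹155,000 (q = 4 of N = 7).
Shortfall ratios: (170000−25000)/170000 = 0.8529; (170000−85000)/170000 = 0.5000; (170000−135000)/170000 = 0.2059; (170000−155000)/170000 = 0.0882.
Squared: 0.7275; 0.2500; 0.0424; 0.0078.
Sum = 1.027682; P₂ = 1.027682 / 7 = 0.147.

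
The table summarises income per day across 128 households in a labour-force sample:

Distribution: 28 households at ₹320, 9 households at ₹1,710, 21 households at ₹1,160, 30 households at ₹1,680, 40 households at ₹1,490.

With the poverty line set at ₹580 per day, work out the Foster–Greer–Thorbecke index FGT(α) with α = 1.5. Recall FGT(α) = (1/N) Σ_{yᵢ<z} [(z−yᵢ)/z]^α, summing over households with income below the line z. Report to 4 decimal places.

Below z: 28×₹320 (q = 28 of N = 128).
Normalized shortfalls: (580−320)/580 = 0.4483 (×28).
Raised to α = 1.5: 0.30014 (×28).
Sum = 8.403807; FGT(1.5) = 8.403807 / 128 = 0.0657.

0.0657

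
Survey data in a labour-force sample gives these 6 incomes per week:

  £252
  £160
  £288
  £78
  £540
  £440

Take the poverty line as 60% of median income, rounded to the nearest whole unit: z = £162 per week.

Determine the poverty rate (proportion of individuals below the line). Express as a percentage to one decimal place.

2 of the 6 individuals have income below £162.
H = 2/6 = 33.3%.

33.3%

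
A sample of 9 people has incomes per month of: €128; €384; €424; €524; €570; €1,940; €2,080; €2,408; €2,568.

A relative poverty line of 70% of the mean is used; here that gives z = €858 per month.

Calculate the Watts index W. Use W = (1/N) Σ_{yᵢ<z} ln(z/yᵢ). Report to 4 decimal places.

0.4793

Incomes under z: €128, €384, €424, €524, €570 (q = 5 of N = 9).
ln(z/y) terms: ln(858/128) = 1.9026; ln(858/384) = 0.8040; ln(858/424) = 0.7049; ln(858/524) = 0.4931; ln(858/570) = 0.4090.
W = 4.313486 / 9 = 0.4793.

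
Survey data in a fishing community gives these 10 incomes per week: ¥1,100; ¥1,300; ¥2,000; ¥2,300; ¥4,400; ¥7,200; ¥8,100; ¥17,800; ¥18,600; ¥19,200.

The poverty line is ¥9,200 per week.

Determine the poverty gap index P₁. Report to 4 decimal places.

0.4130

Poor units: ¥1,100, ¥1,300, ¥2,000, ¥2,300, ¥4,400, ¥7,200, ¥8,100 (q = 7 of N = 10).
Normalized shortfalls: (9200−1100)/9200 = 0.8804; (9200−1300)/9200 = 0.8587; (9200−2000)/9200 = 0.7826; (9200−2300)/9200 = 0.7500; (9200−4400)/9200 = 0.5217; (9200−7200)/9200 = 0.2174; (9200−8100)/9200 = 0.1196.
Σ = 4.130435. Dividing by the full population N = 10 gives P₁ = 0.4130.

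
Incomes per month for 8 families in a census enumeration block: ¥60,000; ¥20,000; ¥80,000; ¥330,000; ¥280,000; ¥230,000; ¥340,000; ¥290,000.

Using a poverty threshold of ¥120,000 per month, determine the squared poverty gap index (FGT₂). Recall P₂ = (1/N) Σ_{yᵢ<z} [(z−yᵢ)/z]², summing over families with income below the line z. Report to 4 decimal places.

0.1319

Poor units: ¥20,000, ¥60,000, ¥80,000 (q = 3 of N = 8).
Shortfall ratios: (120000−20000)/120000 = 0.8333; (120000−60000)/120000 = 0.5000; (120000−80000)/120000 = 0.3333.
Squared: 0.6944; 0.2500; 0.1111.
Sum = 1.055556; P₂ = 1.055556 / 8 = 0.1319.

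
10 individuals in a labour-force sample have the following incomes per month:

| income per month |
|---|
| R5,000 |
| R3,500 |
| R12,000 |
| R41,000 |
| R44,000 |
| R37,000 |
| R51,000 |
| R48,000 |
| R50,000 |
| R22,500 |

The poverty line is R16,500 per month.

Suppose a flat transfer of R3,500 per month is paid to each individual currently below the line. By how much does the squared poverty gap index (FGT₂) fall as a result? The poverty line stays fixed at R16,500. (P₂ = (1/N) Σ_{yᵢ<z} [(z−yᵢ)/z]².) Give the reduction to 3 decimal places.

0.061

Before: below the line — R3,500, R5,000, R12,000; squared poverty gap index (FGT₂) = 0.11809.
After the R3,500 transfer: below the line — R7,000, R8,500, R15,500; squared poverty gap index (FGT₂) = 0.05702.
Reduction = 0.11809 − 0.05702 = 0.061.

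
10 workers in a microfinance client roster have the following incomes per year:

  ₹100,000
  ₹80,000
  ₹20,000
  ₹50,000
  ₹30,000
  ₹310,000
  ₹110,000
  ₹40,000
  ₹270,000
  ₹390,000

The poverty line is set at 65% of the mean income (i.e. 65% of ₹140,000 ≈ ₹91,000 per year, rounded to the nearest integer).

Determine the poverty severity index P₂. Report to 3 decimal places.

Below the line: ₹20,000, ₹30,000, ₹40,000, ₹50,000, ₹80,000 (q = 5 of N = 10).
Shortfall ratios: (91000−20000)/91000 = 0.7802; (91000−30000)/91000 = 0.6703; (91000−40000)/91000 = 0.5604; (91000−50000)/91000 = 0.4505; (91000−80000)/91000 = 0.1209.
Squared: 0.6087; 0.4493; 0.3141; 0.2030; 0.0146.
Sum = 1.589784; P₂ = 1.589784 / 10 = 0.159.

0.159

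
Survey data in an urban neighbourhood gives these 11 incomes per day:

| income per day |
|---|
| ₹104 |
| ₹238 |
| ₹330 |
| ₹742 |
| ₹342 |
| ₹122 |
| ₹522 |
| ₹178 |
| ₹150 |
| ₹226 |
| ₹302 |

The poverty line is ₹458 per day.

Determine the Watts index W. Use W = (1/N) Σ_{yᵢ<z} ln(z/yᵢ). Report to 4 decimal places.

0.6604

Poor units: ₹104, ₹122, ₹150, ₹178, ₹226, ₹238, ₹302, ₹330, ₹342 (q = 9 of N = 11).
Log gaps: ln(458/104) = 1.4825; ln(458/122) = 1.3228; ln(458/150) = 1.1162; ln(458/178) = 0.9451; ln(458/226) = 0.7063; ln(458/238) = 0.6546; ln(458/302) = 0.4164; ln(458/330) = 0.3278; ln(458/342) = 0.2921.
W = 7.263856 / 11 = 0.6604.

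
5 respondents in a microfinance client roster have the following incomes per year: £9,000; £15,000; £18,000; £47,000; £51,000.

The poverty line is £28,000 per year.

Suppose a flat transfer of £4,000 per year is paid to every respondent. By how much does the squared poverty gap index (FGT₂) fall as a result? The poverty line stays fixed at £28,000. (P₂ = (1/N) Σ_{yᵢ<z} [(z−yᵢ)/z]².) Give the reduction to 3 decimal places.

0.073

Before: below the line — £9,000, £15,000, £18,000; squared poverty gap index (FGT₂) = 0.16071.
After the £4,000 transfer: below the line — £13,000, £19,000, £22,000; squared poverty gap index (FGT₂) = 0.08724.
Reduction = 0.16071 − 0.08724 = 0.073.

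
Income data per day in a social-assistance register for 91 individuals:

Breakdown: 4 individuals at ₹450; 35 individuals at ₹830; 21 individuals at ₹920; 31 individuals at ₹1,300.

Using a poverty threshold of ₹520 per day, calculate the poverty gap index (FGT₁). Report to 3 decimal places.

Poor units: 4×₹450 (q = 4 of N = 91).
Gap ratios (z−y)/z: (520−450)/520 = 0.1346 (×4).
Σ = 0.538462. Dividing by the full population N = 91 gives P₁ = 0.006.

0.006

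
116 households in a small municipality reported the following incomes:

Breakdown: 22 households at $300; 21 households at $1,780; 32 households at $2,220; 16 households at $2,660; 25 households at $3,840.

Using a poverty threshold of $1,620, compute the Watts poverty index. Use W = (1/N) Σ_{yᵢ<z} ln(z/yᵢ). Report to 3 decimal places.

Below z: 22×$300 (q = 22 of N = 116).
Log shortfalls: ln(1620/300) = 1.6864 (×22).
W = 37.100777 / 116 = 0.320.

0.320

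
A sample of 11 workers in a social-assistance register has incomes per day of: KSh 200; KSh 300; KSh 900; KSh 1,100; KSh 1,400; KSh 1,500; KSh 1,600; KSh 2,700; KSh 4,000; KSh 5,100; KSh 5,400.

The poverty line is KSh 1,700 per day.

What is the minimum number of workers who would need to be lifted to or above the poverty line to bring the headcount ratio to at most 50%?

7 of the 11 workers are poor, so H = 7/11 = 0.636.
A headcount ratio of at most 50% allows at most ⌊0.50 × 11⌋ = 5 poor workers.
So at least 7 − 5 = 2 must be lifted.

2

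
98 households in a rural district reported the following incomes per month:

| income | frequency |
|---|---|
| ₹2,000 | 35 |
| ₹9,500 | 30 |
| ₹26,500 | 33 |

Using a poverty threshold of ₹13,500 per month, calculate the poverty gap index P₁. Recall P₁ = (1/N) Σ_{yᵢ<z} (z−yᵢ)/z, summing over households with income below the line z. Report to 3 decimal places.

0.395

Below the line: 35×₹2,000, 30×₹9,500 (q = 65 of N = 98).
Gap ratios (z−y)/z: (13500−2000)/13500 = 0.8519 (×35); (13500−9500)/13500 = 0.2963 (×30).
Σ = 38.703704. Dividing by the full population N = 98 gives P₁ = 0.395.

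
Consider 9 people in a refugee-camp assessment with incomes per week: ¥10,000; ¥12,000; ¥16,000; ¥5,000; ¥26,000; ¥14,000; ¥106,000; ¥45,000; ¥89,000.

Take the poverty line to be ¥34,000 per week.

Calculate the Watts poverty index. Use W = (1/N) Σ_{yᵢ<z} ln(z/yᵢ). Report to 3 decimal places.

0.677

Below z: ¥5,000, ¥10,000, ¥12,000, ¥14,000, ¥16,000, ¥26,000 (q = 6 of N = 9).
ln(z/y) terms: ln(34000/5000) = 1.9169; ln(34000/10000) = 1.2238; ln(34000/12000) = 1.0415; ln(34000/14000) = 0.8873; ln(34000/16000) = 0.7538; ln(34000/26000) = 0.2683.
W = 6.091491 / 9 = 0.677.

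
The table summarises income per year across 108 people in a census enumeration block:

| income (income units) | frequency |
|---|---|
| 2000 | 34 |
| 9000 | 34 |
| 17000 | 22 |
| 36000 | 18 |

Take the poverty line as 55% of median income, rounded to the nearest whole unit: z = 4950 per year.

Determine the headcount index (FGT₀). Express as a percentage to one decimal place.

34 of the 108 people have income below 4950.
H = 34/108 = 31.5%.

31.5%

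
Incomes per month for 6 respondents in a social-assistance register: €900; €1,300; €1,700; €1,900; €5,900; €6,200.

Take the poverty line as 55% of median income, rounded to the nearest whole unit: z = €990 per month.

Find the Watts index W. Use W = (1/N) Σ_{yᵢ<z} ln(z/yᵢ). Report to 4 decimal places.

Below the line: €900 (q = 1 of N = 6).
Log shortfalls: ln(990/900) = 0.0953.
W = 0.095310 / 6 = 0.0159.

0.0159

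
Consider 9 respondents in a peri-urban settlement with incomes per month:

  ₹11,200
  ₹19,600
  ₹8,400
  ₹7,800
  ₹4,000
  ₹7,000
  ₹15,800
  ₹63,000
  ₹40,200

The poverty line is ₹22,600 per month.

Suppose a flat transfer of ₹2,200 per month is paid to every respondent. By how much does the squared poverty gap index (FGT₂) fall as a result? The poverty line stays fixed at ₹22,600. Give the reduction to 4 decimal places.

Before: below the line — ₹4,000, ₹7,000, ₹7,800, ₹8,400, ₹11,200, ₹15,800, ₹19,600; squared poverty gap index (FGT₂) = 0.260005.
After the ₹2,200 transfer: below the line — ₹6,200, ₹9,200, ₹10,000, ₹10,600, ₹13,400, ₹18,000, ₹21,800; squared poverty gap index (FGT₂) = 0.186589.
Reduction = 0.260005 − 0.186589 = 0.0734.

0.0734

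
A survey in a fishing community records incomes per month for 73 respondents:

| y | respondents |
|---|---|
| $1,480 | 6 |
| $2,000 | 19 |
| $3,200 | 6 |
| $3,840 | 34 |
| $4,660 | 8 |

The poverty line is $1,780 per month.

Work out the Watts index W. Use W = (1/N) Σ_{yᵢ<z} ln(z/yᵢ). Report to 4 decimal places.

Incomes under z: 6×$1,480 (q = 6 of N = 73).
ln(z/y) terms: ln(1780/1480) = 0.1846 (×6).
W = 1.107428 / 73 = 0.0152.

0.0152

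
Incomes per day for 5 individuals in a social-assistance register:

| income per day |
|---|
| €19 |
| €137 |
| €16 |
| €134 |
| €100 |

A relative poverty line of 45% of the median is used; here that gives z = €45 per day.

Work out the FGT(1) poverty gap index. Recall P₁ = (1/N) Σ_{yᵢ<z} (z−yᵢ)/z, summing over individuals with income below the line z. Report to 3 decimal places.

0.244

Poor units: €16, €19 (q = 2 of N = 5).
Relative gaps: (45−16)/45 = 0.6444; (45−19)/45 = 0.5778.
Sum of shortfalls = 1.222222; P₁ averages over all N: 1.222222 / 5 = 0.244.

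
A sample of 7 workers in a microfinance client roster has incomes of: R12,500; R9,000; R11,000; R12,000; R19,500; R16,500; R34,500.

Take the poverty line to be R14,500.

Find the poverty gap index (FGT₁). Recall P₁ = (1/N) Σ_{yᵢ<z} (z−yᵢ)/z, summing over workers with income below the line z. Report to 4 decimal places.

0.1330

Below the line: R9,000, R11,000, R12,000, R12,500 (q = 4 of N = 7).
Gap ratios (z−y)/z: (14500−9000)/14500 = 0.3793; (14500−11000)/14500 = 0.2414; (14500−12000)/14500 = 0.1724; (14500−12500)/14500 = 0.1379.
Sum of shortfalls = 0.931034; P₁ averages over all N: 0.931034 / 7 = 0.1330.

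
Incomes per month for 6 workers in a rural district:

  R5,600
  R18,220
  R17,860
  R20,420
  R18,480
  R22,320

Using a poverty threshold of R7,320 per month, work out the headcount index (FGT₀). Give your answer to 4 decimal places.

0.1667

1 of the 6 workers have income below R7,320.
H = 1/6 = 0.1667.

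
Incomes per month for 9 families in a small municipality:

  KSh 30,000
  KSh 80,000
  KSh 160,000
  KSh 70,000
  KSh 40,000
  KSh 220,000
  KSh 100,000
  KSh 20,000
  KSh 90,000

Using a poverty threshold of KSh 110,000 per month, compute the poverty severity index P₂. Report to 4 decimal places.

Below the line: KSh 20,000, KSh 30,000, KSh 40,000, KSh 70,000, KSh 80,000, KSh 90,000, KSh 100,000 (q = 7 of N = 9).
Relative gaps: (110000−20000)/110000 = 0.8182; (110000−30000)/110000 = 0.7273; (110000−40000)/110000 = 0.6364; (110000−70000)/110000 = 0.3636; (110000−80000)/110000 = 0.2727; (110000−90000)/110000 = 0.1818; (110000−100000)/110000 = 0.0909.
Squared: 0.6694; 0.5289; 0.4050; 0.1322; 0.0744; 0.0331; 0.0083.
Sum = 1.851240; P₂ = 1.851240 / 9 = 0.2057.

0.2057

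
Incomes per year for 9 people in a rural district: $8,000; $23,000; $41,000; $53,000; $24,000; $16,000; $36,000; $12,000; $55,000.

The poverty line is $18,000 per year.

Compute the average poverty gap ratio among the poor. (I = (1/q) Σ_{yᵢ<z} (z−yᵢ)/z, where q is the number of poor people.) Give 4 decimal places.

Below the line: $8,000, $12,000, $16,000 (q = 3 of N = 9).
Shortfall ratios (z−y)/z: 0.5556, 0.3333, 0.1111; sum = 1.000000.
The income-gap ratio divides by q (the poor only): 1.000000 / 3 = 0.3333.

0.3333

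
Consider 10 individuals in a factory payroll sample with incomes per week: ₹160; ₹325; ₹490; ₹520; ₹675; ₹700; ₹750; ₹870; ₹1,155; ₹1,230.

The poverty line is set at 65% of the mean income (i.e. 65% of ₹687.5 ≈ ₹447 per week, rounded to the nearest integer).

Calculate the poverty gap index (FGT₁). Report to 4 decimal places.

Below the line: ₹160, ₹325 (q = 2 of N = 10).
Gap ratios (z−y)/z: (447−160)/447 = 0.6421; (447−325)/447 = 0.2729.
Sum of shortfalls = 0.914989; P₁ averages over all N: 0.914989 / 10 = 0.0915.

0.0915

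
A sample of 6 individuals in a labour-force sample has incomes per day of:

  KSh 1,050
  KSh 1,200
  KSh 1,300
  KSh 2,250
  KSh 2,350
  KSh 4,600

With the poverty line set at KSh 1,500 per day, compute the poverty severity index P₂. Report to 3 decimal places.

Incomes under z: KSh 1,050, KSh 1,200, KSh 1,300 (q = 3 of N = 6).
Relative gaps: (1500−1050)/1500 = 0.3000; (1500−1200)/1500 = 0.2000; (1500−1300)/1500 = 0.1333.
Squared: 0.0900; 0.0400; 0.0178.
Sum = 0.147778; P₂ = 0.147778 / 6 = 0.025.

0.025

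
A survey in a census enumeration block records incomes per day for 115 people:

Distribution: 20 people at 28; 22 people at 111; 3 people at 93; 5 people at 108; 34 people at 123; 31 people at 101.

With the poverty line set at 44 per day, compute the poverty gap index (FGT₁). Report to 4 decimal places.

0.0632

Incomes under z: 20×28 (q = 20 of N = 115).
Gap ratios (z−y)/z: (44−28)/44 = 0.3636 (×20).
Sum of shortfalls = 7.272727; P₁ averages over all N: 7.272727 / 115 = 0.0632.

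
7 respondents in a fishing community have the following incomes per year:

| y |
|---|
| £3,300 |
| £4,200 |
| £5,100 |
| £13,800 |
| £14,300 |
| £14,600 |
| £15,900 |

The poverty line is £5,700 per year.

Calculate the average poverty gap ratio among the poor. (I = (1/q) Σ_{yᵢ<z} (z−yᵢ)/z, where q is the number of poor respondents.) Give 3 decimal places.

Poor units: £3,300, £4,200, £5,100 (q = 3 of N = 7).
Shortfall ratios (z−y)/z: 0.4211, 0.2632, 0.1053; sum = 0.789474.
The income-gap ratio divides by q (the poor only): 0.789474 / 3 = 0.263.

0.263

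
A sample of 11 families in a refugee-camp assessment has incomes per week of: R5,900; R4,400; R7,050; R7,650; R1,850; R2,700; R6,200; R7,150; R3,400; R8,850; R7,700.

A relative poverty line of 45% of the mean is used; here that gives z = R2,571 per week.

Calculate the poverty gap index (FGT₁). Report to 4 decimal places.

Poor units: R1,850 (q = 1 of N = 11).
Normalized shortfalls: (2571−1850)/2571 = 0.2804.
Σ = 0.280436. Dividing by the full population N = 11 gives P₁ = 0.0255.

0.0255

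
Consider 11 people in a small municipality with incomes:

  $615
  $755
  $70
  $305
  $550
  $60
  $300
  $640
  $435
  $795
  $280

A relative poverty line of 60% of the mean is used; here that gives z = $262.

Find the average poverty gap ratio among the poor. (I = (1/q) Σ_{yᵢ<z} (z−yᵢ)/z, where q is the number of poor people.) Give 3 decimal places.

Incomes under z: $60, $70 (q = 2 of N = 11).
Relative gaps: 0.7710, 0.7328; sum = 1.503817.
I averages over the q = 2 poor units only: 1.503817 / 2 = 0.752.

0.752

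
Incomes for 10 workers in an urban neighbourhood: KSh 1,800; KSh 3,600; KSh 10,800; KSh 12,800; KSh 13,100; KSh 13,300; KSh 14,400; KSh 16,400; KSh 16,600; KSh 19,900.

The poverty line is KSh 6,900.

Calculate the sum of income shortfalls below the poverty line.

KSh 8,400

Below the line: KSh 1,800, KSh 3,600 (q = 2 of N = 10).
Individual gaps: 6900−1800 = 5100; 6900−3600 = 3300.
Aggregate gap = KSh 8,400.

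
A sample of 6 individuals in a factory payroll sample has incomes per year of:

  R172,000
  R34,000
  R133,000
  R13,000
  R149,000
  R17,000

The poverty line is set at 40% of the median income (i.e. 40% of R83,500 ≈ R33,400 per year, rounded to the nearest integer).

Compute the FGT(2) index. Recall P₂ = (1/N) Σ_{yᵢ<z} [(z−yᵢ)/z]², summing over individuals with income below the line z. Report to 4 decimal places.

Poor units: R13,000, R17,000 (q = 2 of N = 6).
Normalized shortfalls: (33400−13000)/33400 = 0.6108; (33400−17000)/33400 = 0.4910.
Squared: 0.3731; 0.2411.
Sum = 0.614149; P₂ = 0.614149 / 6 = 0.1024.

0.1024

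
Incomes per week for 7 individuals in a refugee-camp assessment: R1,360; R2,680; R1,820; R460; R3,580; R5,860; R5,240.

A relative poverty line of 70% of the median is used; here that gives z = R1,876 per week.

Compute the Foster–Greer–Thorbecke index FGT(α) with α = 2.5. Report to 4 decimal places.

Below the line: R460, R1,360, R1,820 (q = 3 of N = 7).
Relative gaps: (1876−460)/1876 = 0.7548; (1876−1360)/1876 = 0.2751; (1876−1820)/1876 = 0.0299.
Raised to α = 2.5: 0.49497; 0.03968; 0.00015.
Sum = 0.534798; FGT(2.5) = 0.534798 / 7 = 0.0764.

0.0764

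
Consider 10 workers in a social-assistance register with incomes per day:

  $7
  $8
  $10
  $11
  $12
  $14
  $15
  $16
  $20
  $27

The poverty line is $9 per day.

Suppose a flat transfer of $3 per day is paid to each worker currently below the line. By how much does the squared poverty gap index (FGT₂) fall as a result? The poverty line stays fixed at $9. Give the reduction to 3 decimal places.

Before: below the line — $7, $8; squared poverty gap index (FGT₂) = 0.00617.
After the $3 transfer: below the line — none; squared poverty gap index (FGT₂) = 0.00000.
Reduction = 0.00617 − 0.00000 = 0.006.

0.006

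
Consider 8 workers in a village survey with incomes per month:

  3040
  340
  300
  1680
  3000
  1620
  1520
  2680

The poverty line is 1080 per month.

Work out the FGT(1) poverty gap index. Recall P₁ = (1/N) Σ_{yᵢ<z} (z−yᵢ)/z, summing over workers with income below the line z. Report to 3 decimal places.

Poor units: 300, 340 (q = 2 of N = 8).
Shortfall ratios: (1080−300)/1080 = 0.7222; (1080−340)/1080 = 0.6852.
Σ = 1.407407. Dividing by the full population N = 8 gives P₁ = 0.176.

0.176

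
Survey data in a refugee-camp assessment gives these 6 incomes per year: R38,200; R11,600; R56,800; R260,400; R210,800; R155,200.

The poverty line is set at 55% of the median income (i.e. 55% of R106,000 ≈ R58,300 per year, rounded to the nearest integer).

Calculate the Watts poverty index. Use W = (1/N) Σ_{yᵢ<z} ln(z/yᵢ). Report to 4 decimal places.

Incomes under z: R11,600, R38,200, R56,800 (q = 3 of N = 6).
Log gaps: ln(58300/11600) = 1.6146; ln(58300/38200) = 0.4228; ln(58300/56800) = 0.0261.
W = 2.063429 / 6 = 0.3439.

0.3439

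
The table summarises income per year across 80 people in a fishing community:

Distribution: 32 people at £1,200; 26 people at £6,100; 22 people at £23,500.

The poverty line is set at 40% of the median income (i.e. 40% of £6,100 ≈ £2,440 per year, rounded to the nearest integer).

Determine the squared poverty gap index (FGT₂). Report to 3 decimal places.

Poor units: 32×£1,200 (q = 32 of N = 80).
Gap ratios (z−y)/z: (2440−1200)/2440 = 0.5082 (×32).
Squared: 0.2583 (×32).
Sum = 8.264445; P₂ = 8.264445 / 80 = 0.103.

0.103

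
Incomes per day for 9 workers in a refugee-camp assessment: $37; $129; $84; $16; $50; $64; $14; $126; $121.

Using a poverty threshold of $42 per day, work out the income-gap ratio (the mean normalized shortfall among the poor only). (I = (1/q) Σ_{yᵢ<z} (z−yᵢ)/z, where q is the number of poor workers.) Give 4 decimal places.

Below z: $14, $16, $37 (q = 3 of N = 9).
Relative gaps: 0.6667, 0.6190, 0.1190; sum = 1.404762.
The income-gap ratio divides by q (the poor only): 1.404762 / 3 = 0.4683.

0.4683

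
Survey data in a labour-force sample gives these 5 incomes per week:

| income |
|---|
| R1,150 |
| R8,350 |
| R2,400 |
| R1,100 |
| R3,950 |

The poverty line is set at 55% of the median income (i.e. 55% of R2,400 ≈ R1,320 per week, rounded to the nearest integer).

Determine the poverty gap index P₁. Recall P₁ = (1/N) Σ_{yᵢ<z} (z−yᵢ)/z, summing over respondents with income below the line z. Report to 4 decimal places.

Poor units: R1,100, R1,150 (q = 2 of N = 5).
Gap ratios (z−y)/z: (1320−1100)/1320 = 0.1667; (1320−1150)/1320 = 0.1288.
Sum of shortfalls = 0.295455; P₁ averages over all N: 0.295455 / 5 = 0.0591.

0.0591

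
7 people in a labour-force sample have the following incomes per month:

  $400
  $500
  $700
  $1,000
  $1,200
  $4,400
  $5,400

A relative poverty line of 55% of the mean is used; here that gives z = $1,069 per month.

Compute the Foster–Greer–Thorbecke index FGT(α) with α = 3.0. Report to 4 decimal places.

0.0625

Poor units: $400, $500, $700, $1,000 (q = 4 of N = 7).
Shortfall ratios: (1069−400)/1069 = 0.6258; (1069−500)/1069 = 0.5323; (1069−700)/1069 = 0.3452; (1069−1000)/1069 = 0.0645.
Raised to α = 3.0: 0.24510; 0.15080; 0.04113; 0.00027.
Sum = 0.437300; FGT(3.0) = 0.437300 / 7 = 0.0625.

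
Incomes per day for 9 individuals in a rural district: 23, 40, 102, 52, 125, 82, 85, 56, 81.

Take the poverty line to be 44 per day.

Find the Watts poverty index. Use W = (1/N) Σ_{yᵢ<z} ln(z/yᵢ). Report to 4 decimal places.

0.0827

Poor units: 23, 40 (q = 2 of N = 9).
Log gaps: ln(44/23) = 0.6487; ln(44/40) = 0.0953.
W = 0.744006 / 9 = 0.0827.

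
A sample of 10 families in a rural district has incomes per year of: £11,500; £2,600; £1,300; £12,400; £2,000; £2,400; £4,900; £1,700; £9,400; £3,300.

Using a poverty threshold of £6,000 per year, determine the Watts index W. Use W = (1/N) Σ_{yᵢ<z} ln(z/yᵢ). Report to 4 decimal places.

Below z: £1,300, £1,700, £2,000, £2,400, £2,600, £3,300, £4,900 (q = 7 of N = 10).
ln(z/y) terms: ln(6000/1300) = 1.5294; ln(6000/1700) = 1.2611; ln(6000/2000) = 1.0986; ln(6000/2400) = 0.9163; ln(6000/2600) = 0.8362; ln(6000/3300) = 0.5978; ln(6000/4900) = 0.2025.
W = 6.442039 / 10 = 0.6442.

0.6442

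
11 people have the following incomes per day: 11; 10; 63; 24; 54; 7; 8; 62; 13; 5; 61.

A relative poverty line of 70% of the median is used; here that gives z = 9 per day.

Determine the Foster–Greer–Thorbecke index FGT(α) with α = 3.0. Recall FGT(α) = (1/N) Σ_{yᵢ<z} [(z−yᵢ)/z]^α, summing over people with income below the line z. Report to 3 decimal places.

0.009

Poor units: 5, 7, 8 (q = 3 of N = 11).
Shortfall ratios: (9−5)/9 = 0.4444; (9−7)/9 = 0.2222; (9−8)/9 = 0.1111.
Raised to α = 3.0: 0.08779; 0.01097; 0.00137.
Sum = 0.100137; FGT(3.0) = 0.100137 / 11 = 0.009.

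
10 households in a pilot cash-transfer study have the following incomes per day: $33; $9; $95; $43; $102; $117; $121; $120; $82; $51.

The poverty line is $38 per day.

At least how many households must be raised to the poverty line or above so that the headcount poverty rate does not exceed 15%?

Currently q = 2 of N = 10 are below the line (H = 0.200).
A headcount ratio of at most 15% allows at most ⌊0.15 × 10⌋ = 1 poor households.
So at least 2 − 1 = 1 must be lifted.

1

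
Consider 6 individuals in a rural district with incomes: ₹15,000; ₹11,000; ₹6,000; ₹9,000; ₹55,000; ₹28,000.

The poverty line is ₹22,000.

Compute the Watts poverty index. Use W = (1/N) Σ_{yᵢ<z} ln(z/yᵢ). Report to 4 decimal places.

0.5449

Incomes under z: ₹6,000, ₹9,000, ₹11,000, ₹15,000 (q = 4 of N = 6).
ln(z/y) terms: ln(22000/6000) = 1.2993; ln(22000/9000) = 0.8938; ln(22000/11000) = 0.6931; ln(22000/15000) = 0.3830.
W = 3.269240 / 6 = 0.5449.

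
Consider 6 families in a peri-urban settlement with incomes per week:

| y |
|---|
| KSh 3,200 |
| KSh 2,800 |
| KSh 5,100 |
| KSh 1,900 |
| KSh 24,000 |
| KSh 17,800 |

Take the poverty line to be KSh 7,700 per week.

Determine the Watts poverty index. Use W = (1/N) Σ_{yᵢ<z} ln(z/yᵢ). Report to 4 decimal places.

Below the line: KSh 1,900, KSh 2,800, KSh 3,200, KSh 5,100 (q = 4 of N = 6).
Log shortfalls: ln(7700/1900) = 1.3994; ln(7700/2800) = 1.0116; ln(7700/3200) = 0.8781; ln(7700/5100) = 0.4120.
W = 3.701017 / 6 = 0.6168.

0.6168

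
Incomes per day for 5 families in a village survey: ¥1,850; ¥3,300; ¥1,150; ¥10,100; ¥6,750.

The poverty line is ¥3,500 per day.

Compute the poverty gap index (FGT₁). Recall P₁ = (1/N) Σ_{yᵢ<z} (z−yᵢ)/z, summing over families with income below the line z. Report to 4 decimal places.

0.2400

Poor units: ¥1,150, ¥1,850, ¥3,300 (q = 3 of N = 5).
Gap ratios (z−y)/z: (3500−1150)/3500 = 0.6714; (3500−1850)/3500 = 0.4714; (3500−3300)/3500 = 0.0571.
Σ = 1.200000. Dividing by the full population N = 5 gives P₁ = 0.2400.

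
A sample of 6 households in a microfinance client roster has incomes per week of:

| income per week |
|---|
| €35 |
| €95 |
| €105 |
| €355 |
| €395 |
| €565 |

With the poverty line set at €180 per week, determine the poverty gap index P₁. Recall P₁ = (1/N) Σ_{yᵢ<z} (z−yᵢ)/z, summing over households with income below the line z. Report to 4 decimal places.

Incomes under z: €35, €95, €105 (q = 3 of N = 6).
Shortfall ratios: (180−35)/180 = 0.8056; (180−95)/180 = 0.4722; (180−105)/180 = 0.4167.
Σ = 1.694444. Dividing by the full population N = 6 gives P₁ = 0.2824.

0.2824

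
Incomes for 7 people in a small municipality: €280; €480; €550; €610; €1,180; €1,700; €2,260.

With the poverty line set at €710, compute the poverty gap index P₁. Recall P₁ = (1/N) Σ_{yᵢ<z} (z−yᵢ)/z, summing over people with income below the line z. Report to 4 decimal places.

0.1851

Incomes under z: €280, €480, €550, €610 (q = 4 of N = 7).
Shortfall ratios: (710−280)/710 = 0.6056; (710−480)/710 = 0.3239; (710−550)/710 = 0.2254; (710−610)/710 = 0.1408.
Σ = 1.295775. Dividing by the full population N = 7 gives P₁ = 0.1851.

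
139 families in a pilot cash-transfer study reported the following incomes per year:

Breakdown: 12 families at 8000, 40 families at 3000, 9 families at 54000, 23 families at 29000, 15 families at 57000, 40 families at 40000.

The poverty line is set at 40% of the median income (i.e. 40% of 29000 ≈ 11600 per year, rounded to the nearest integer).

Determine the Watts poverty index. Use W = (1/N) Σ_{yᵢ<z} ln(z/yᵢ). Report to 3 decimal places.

Incomes under z: 40×3000, 12×8000 (q = 52 of N = 139).
Log shortfalls: ln(11600/3000) = 1.3524 (×40); ln(11600/8000) = 0.3716 (×12).
W = 58.554475 / 139 = 0.421.

0.421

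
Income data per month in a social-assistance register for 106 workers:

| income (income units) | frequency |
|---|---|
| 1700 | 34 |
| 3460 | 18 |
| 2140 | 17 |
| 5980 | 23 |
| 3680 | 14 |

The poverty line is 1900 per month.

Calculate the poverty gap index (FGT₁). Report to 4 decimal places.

0.0338

Incomes under z: 34×1700 (q = 34 of N = 106).
Shortfall ratios: (1900−1700)/1900 = 0.1053 (×34).
Σ = 3.578947. Dividing by the full population N = 106 gives P₁ = 0.0338.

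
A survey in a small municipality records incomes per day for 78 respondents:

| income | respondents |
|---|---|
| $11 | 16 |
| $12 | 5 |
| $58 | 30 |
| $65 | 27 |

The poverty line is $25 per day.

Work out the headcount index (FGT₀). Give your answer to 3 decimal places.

0.269

21 of the 78 respondents have income below $25.
H = 21/78 = 0.269.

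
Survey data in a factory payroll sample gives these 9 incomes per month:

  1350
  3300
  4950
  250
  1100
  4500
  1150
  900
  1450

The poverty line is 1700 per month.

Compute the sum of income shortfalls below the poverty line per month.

Incomes under z: 250, 900, 1100, 1150, 1350, 1450 (q = 6 of N = 9).
Individual gaps: 1700−250 = 1450; 1700−900 = 800; 1700−1100 = 600; 1700−1150 = 550; 1700−1350 = 350; 1700−1450 = 250.
Aggregate gap = 4000.

4000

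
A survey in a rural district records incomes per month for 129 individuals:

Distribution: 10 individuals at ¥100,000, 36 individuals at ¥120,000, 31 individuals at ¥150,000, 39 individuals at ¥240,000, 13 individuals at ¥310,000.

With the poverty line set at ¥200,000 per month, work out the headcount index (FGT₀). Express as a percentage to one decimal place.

77 of the 129 individuals have income below ¥200,000.
H = 77/129 = 59.7%.

59.7%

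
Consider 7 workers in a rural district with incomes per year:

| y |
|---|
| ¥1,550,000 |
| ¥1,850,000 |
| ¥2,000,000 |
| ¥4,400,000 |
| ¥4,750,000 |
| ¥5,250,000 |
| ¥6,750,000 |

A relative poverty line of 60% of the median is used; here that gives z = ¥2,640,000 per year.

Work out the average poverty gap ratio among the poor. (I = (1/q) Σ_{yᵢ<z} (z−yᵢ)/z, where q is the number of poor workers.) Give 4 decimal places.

Below z: ¥1,550,000, ¥1,850,000, ¥2,000,000 (q = 3 of N = 7).
Shortfall ratios (z−y)/z: 0.4129, 0.2992, 0.2424; sum = 0.954545.
I averages over the q = 3 poor units only: 0.954545 / 3 = 0.3182.

0.3182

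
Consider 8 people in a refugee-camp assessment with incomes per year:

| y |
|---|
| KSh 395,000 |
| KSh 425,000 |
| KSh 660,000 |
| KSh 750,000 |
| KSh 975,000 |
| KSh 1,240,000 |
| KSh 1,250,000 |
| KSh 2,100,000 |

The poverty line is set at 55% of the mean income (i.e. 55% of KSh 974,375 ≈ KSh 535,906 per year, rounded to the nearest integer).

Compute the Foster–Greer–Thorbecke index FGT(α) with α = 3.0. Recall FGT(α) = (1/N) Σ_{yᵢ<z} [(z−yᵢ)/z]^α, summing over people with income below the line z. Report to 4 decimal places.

0.0034

Below z: KSh 395,000, KSh 425,000 (q = 2 of N = 8).
Shortfall ratios: (535906−395000)/535906 = 0.2629; (535906−425000)/535906 = 0.2070.
Raised to α = 3.0: 0.01818; 0.00886.
Sum = 0.027040; FGT(3.0) = 0.027040 / 8 = 0.0034.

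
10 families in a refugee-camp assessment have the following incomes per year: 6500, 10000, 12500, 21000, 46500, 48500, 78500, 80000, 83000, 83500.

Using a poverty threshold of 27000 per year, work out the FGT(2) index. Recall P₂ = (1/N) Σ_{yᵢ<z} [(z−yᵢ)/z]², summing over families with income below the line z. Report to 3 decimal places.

Below the line: 6500, 10000, 12500, 21000 (q = 4 of N = 10).
Gap ratios (z−y)/z: (27000−6500)/27000 = 0.7593; (27000−10000)/27000 = 0.6296; (27000−12500)/27000 = 0.5370; (27000−21000)/27000 = 0.2222.
Squared: 0.5765; 0.3964; 0.2884; 0.0494.
Sum = 1.310700; P₂ = 1.310700 / 10 = 0.131.

0.131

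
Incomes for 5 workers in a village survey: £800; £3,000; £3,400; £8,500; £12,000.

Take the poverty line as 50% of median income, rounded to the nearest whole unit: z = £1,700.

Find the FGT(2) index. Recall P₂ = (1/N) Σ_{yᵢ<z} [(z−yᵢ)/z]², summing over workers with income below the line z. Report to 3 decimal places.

0.056

Below z: £800 (q = 1 of N = 5).
Normalized shortfalls: (1700−800)/1700 = 0.5294.
Squared: 0.2803.
Sum = 0.280277; P₂ = 0.280277 / 5 = 0.056.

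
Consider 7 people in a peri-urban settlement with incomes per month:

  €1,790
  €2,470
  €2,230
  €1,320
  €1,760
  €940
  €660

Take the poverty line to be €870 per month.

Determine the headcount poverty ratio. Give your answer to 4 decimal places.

1 of the 7 people have income below €870.
H = 1/7 = 0.1429.

0.1429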